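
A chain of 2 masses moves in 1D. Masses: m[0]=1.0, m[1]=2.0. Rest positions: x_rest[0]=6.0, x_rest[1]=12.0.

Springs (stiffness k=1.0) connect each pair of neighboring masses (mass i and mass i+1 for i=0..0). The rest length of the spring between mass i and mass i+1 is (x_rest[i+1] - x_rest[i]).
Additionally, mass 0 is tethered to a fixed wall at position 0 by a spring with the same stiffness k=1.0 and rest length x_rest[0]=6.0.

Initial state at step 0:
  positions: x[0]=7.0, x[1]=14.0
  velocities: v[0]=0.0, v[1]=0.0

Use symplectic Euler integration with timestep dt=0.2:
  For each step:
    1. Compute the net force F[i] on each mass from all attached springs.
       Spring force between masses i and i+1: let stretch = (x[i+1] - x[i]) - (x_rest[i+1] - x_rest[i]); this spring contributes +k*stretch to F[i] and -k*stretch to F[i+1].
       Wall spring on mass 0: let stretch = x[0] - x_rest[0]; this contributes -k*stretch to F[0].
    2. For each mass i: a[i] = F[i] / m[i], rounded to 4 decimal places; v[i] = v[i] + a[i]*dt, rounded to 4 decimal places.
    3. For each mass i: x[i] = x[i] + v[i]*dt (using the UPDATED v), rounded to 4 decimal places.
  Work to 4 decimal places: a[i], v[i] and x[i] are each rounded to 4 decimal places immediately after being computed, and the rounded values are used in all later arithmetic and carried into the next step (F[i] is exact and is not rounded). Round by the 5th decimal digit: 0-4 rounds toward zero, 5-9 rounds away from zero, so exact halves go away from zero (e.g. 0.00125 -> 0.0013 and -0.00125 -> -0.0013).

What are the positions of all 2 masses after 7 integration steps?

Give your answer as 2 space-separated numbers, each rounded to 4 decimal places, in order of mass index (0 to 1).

Step 0: x=[7.0000 14.0000] v=[0.0000 0.0000]
Step 1: x=[7.0000 13.9800] v=[0.0000 -0.1000]
Step 2: x=[6.9992 13.9404] v=[-0.0040 -0.1980]
Step 3: x=[6.9961 13.8820] v=[-0.0156 -0.2921]
Step 4: x=[6.9886 13.8059] v=[-0.0376 -0.3807]
Step 5: x=[6.9742 13.7134] v=[-0.0719 -0.4624]
Step 6: x=[6.9504 13.6061] v=[-0.1189 -0.5363]
Step 7: x=[6.9148 13.4857] v=[-0.1778 -0.6019]

Answer: 6.9148 13.4857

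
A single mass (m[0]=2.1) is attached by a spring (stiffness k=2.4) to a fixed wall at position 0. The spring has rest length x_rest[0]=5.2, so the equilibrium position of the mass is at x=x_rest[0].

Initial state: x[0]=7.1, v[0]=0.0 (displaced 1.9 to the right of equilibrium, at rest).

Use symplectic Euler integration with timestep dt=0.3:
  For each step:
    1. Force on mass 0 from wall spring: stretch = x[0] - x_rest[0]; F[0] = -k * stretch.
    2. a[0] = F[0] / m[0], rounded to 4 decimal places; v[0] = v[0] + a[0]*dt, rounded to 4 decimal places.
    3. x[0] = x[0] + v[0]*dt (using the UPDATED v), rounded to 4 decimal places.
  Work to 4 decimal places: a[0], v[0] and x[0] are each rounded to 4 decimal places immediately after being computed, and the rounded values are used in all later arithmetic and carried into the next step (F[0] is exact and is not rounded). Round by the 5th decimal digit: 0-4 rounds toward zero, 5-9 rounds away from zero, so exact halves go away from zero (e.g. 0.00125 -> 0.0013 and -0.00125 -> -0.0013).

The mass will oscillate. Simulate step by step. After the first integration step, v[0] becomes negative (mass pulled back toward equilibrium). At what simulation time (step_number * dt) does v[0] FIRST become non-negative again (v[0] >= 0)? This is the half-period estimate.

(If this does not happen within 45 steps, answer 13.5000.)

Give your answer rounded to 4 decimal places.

Answer: 3.0000

Derivation:
Step 0: x=[7.1000] v=[0.0000]
Step 1: x=[6.9046] v=[-0.6514]
Step 2: x=[6.5339] v=[-1.2358]
Step 3: x=[6.0259] v=[-1.6932]
Step 4: x=[5.4330] v=[-1.9764]
Step 5: x=[4.8161] v=[-2.0563]
Step 6: x=[4.2387] v=[-1.9247]
Step 7: x=[3.7602] v=[-1.5951]
Step 8: x=[3.4298] v=[-1.1015]
Step 9: x=[3.2814] v=[-0.4946]
Step 10: x=[3.3304] v=[0.1632]
First v>=0 after going negative at step 10, time=3.0000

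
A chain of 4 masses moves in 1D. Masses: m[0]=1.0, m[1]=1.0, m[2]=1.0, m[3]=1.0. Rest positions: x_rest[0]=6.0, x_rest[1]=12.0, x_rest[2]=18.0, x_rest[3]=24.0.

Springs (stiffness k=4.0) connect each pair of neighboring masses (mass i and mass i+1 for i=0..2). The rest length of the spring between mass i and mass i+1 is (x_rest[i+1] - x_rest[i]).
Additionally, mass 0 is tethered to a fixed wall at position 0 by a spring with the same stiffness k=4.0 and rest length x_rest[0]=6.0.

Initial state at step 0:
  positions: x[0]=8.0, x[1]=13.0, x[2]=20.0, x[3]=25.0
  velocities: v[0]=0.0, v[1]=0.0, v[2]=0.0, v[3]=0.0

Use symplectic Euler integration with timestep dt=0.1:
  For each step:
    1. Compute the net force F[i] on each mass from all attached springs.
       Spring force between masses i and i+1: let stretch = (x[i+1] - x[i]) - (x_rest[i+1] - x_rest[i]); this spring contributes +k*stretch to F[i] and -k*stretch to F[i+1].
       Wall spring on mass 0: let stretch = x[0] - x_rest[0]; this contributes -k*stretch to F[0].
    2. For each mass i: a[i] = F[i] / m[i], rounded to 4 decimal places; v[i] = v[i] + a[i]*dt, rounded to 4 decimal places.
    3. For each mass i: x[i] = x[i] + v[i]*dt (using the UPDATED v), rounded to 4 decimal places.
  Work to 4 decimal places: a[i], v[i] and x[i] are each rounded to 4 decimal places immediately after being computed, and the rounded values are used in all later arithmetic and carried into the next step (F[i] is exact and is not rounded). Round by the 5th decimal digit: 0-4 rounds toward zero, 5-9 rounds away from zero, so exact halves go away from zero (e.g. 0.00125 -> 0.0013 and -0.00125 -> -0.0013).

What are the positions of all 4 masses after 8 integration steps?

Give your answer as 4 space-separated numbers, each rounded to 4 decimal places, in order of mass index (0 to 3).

Answer: 5.7260 13.6950 18.8141 25.6858

Derivation:
Step 0: x=[8.0000 13.0000 20.0000 25.0000] v=[0.0000 0.0000 0.0000 0.0000]
Step 1: x=[7.8800 13.0800 19.9200 25.0400] v=[-1.2000 0.8000 -0.8000 0.4000]
Step 2: x=[7.6528 13.2256 19.7712 25.1152] v=[-2.2720 1.4560 -1.4880 0.7520]
Step 3: x=[7.3424 13.4101 19.5743 25.2166] v=[-3.1040 1.8451 -1.9686 1.0144]
Step 4: x=[6.9810 13.5985 19.3566 25.3324] v=[-3.6139 1.8837 -2.1774 1.1575]
Step 5: x=[6.6051 13.7525 19.1476 25.4491] v=[-3.7593 1.5399 -2.0903 1.1672]
Step 6: x=[6.2509 13.8364 18.9748 25.5538] v=[-3.5424 0.8390 -1.7277 1.0466]
Step 7: x=[5.9500 13.8224 18.8597 25.6353] v=[-3.0086 -0.1398 -1.1515 0.8150]
Step 8: x=[5.7260 13.6950 18.8141 25.6858] v=[-2.2396 -1.2738 -0.4562 0.5048]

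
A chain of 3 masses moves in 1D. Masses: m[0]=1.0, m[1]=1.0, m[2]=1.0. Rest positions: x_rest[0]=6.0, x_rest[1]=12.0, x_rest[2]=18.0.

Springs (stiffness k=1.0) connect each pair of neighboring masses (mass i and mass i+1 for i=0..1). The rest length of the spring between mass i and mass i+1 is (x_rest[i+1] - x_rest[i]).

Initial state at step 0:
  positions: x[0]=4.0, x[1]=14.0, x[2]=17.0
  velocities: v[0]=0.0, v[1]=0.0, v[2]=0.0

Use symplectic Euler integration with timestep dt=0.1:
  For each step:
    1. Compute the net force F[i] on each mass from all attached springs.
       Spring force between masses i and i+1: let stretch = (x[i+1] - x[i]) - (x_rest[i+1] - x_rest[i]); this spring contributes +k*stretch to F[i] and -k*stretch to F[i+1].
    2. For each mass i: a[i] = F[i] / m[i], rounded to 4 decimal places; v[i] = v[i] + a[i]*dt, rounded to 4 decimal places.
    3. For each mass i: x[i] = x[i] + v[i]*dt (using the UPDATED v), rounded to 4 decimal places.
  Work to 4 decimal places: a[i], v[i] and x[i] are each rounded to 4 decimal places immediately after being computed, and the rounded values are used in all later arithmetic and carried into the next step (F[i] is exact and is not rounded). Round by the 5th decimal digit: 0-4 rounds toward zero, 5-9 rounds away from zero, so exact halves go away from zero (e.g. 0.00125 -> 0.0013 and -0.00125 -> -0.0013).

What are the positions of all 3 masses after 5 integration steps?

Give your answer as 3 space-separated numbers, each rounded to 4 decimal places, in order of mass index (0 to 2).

Step 0: x=[4.0000 14.0000 17.0000] v=[0.0000 0.0000 0.0000]
Step 1: x=[4.0400 13.9300 17.0300] v=[0.4000 -0.7000 0.3000]
Step 2: x=[4.1189 13.7921 17.0890] v=[0.7890 -1.3790 0.5900]
Step 3: x=[4.2345 13.5904 17.1750] v=[1.1563 -2.0166 0.8603]
Step 4: x=[4.3837 13.3310 17.2852] v=[1.4919 -2.5937 1.1018]
Step 5: x=[4.5624 13.0217 17.4158] v=[1.7866 -3.0930 1.3064]

Answer: 4.5624 13.0217 17.4158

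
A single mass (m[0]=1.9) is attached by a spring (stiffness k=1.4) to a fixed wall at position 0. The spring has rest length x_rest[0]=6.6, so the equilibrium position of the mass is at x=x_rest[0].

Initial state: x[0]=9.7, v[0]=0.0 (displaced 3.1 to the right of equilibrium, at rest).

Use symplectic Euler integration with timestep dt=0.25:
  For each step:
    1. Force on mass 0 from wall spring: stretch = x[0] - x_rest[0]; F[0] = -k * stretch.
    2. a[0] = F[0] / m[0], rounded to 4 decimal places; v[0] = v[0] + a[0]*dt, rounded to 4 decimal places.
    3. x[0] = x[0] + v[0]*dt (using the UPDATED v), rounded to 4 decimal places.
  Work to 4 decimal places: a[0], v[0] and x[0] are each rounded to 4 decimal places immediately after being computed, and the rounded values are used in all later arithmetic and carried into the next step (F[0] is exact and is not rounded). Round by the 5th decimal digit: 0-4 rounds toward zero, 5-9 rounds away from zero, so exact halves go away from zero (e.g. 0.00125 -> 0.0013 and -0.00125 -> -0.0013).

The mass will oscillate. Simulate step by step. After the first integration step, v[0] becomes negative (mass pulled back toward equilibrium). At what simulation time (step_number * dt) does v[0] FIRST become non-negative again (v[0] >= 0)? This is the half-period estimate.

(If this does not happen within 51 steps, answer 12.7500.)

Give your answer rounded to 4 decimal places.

Answer: 3.7500

Derivation:
Step 0: x=[9.7000] v=[0.0000]
Step 1: x=[9.5572] v=[-0.5711]
Step 2: x=[9.2782] v=[-1.1159]
Step 3: x=[8.8759] v=[-1.6093]
Step 4: x=[8.3688] v=[-2.0286]
Step 5: x=[7.7802] v=[-2.3544]
Step 6: x=[7.1373] v=[-2.5718]
Step 7: x=[6.4696] v=[-2.6708]
Step 8: x=[5.8079] v=[-2.6468]
Step 9: x=[5.1827] v=[-2.5009]
Step 10: x=[4.6228] v=[-2.2398]
Step 11: x=[4.1539] v=[-1.8756]
Step 12: x=[3.7977] v=[-1.4250]
Step 13: x=[3.5705] v=[-0.9088]
Step 14: x=[3.4828] v=[-0.3507]
Step 15: x=[3.5387] v=[0.2235]
First v>=0 after going negative at step 15, time=3.7500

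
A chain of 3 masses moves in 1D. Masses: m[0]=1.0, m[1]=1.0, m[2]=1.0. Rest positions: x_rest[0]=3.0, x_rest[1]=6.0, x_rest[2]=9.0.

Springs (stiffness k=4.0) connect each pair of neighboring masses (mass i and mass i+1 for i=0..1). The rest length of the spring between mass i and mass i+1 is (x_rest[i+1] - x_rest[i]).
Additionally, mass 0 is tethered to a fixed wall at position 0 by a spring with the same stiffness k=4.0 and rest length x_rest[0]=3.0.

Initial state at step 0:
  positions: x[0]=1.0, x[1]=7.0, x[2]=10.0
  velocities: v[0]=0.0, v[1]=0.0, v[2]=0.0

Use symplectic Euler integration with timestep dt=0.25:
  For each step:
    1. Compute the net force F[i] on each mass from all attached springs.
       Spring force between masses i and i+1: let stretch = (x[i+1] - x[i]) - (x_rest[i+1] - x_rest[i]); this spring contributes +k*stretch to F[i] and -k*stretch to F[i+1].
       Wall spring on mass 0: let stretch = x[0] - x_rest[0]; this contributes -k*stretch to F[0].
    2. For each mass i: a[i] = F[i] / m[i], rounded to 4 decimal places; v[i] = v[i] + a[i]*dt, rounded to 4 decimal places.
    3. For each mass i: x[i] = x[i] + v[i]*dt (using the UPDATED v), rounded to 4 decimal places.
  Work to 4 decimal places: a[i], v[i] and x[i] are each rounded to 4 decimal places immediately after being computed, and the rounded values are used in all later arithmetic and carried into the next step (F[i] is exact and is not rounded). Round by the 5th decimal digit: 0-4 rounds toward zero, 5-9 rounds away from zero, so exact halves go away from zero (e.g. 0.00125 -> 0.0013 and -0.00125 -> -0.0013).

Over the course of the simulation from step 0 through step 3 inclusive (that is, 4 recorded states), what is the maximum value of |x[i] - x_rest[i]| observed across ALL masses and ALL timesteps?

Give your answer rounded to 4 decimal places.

Answer: 2.0156

Derivation:
Step 0: x=[1.0000 7.0000 10.0000] v=[0.0000 0.0000 0.0000]
Step 1: x=[2.2500 6.2500 10.0000] v=[5.0000 -3.0000 0.0000]
Step 2: x=[3.9375 5.4375 9.8125] v=[6.7500 -3.2500 -0.7500]
Step 3: x=[5.0156 5.3438 9.2813] v=[4.3125 -0.3750 -2.1250]
Max displacement = 2.0156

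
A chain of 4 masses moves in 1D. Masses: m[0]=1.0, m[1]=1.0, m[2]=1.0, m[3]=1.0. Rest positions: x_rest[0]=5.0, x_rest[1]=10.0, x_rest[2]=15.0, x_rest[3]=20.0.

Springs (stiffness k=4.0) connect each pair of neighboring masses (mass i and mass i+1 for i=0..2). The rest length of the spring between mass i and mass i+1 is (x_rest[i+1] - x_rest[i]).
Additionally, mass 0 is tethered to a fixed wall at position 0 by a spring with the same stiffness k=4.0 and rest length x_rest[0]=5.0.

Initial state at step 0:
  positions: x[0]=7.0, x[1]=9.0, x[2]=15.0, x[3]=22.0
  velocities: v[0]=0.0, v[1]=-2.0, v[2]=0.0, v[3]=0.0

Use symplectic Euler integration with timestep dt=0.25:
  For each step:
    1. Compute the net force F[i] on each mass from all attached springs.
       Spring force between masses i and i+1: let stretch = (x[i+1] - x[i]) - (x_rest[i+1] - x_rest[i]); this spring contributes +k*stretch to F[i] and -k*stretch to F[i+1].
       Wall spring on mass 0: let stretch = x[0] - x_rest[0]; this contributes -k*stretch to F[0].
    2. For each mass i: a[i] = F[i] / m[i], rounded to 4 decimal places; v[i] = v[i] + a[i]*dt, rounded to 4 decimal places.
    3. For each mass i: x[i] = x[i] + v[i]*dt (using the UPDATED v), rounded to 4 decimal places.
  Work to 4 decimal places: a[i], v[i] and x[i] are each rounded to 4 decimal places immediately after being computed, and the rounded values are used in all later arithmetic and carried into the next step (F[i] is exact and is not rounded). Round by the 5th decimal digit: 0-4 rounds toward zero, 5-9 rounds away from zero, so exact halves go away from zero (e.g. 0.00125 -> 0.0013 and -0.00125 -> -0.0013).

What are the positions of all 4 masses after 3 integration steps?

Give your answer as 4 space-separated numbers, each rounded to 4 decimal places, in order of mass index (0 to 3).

Step 0: x=[7.0000 9.0000 15.0000 22.0000] v=[0.0000 -2.0000 0.0000 0.0000]
Step 1: x=[5.7500 9.5000 15.2500 21.5000] v=[-5.0000 2.0000 1.0000 -2.0000]
Step 2: x=[4.0000 10.5000 15.6250 20.6875] v=[-7.0000 4.0000 1.5000 -3.2500]
Step 3: x=[2.8750 11.1563 15.9844 19.8594] v=[-4.5000 2.6250 1.4375 -3.3125]

Answer: 2.8750 11.1563 15.9844 19.8594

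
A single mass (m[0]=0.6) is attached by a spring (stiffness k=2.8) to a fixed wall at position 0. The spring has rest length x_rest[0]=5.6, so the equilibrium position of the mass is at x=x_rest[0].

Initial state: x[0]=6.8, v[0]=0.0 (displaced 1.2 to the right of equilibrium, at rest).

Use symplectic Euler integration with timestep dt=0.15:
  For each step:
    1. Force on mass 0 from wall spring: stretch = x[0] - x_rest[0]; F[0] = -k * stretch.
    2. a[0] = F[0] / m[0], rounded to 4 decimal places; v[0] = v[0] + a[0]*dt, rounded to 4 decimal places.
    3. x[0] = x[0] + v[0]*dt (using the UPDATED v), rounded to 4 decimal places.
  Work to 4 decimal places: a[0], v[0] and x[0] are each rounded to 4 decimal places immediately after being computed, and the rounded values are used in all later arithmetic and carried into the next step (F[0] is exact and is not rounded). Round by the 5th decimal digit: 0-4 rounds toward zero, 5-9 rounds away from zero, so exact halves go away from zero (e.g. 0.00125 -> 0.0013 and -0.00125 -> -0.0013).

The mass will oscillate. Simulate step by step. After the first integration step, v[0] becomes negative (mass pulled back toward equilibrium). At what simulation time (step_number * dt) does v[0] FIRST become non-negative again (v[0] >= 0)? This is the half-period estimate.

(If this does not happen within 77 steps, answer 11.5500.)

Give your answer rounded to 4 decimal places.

Step 0: x=[6.8000] v=[0.0000]
Step 1: x=[6.6740] v=[-0.8400]
Step 2: x=[6.4352] v=[-1.5918]
Step 3: x=[6.1087] v=[-2.1764]
Step 4: x=[5.7288] v=[-2.5325]
Step 5: x=[5.3354] v=[-2.6227]
Step 6: x=[4.9698] v=[-2.4375]
Step 7: x=[4.6703] v=[-1.9964]
Step 8: x=[4.4685] v=[-1.3456]
Step 9: x=[4.3855] v=[-0.5536]
Step 10: x=[4.4300] v=[0.2966]
First v>=0 after going negative at step 10, time=1.5000

Answer: 1.5000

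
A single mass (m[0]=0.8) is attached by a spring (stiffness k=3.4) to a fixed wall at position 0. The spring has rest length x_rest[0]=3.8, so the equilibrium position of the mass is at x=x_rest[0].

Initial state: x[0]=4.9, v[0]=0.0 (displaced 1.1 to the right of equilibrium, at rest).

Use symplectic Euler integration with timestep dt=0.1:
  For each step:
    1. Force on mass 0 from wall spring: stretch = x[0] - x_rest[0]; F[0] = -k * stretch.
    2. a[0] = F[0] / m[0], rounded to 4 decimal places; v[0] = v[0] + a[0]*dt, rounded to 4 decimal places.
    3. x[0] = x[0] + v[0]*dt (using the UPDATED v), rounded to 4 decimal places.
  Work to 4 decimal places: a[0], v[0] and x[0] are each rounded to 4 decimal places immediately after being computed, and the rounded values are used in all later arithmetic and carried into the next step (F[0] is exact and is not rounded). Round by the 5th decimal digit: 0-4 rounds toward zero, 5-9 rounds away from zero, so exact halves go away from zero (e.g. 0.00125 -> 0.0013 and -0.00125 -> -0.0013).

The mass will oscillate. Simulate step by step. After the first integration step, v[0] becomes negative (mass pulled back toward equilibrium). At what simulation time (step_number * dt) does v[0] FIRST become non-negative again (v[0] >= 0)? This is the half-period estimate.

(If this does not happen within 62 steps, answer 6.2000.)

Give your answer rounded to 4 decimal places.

Answer: 1.6000

Derivation:
Step 0: x=[4.9000] v=[0.0000]
Step 1: x=[4.8533] v=[-0.4675]
Step 2: x=[4.7618] v=[-0.9152]
Step 3: x=[4.6294] v=[-1.3240]
Step 4: x=[4.4618] v=[-1.6765]
Step 5: x=[4.2660] v=[-1.9578]
Step 6: x=[4.0504] v=[-2.1559]
Step 7: x=[3.8242] v=[-2.2623]
Step 8: x=[3.5969] v=[-2.2726]
Step 9: x=[3.3783] v=[-2.1863]
Step 10: x=[3.1776] v=[-2.0071]
Step 11: x=[3.0033] v=[-1.7426]
Step 12: x=[2.8629] v=[-1.4040]
Step 13: x=[2.7623] v=[-1.0057]
Step 14: x=[2.7058] v=[-0.5647]
Step 15: x=[2.6958] v=[-0.0997]
Step 16: x=[2.7328] v=[0.3696]
First v>=0 after going negative at step 16, time=1.6000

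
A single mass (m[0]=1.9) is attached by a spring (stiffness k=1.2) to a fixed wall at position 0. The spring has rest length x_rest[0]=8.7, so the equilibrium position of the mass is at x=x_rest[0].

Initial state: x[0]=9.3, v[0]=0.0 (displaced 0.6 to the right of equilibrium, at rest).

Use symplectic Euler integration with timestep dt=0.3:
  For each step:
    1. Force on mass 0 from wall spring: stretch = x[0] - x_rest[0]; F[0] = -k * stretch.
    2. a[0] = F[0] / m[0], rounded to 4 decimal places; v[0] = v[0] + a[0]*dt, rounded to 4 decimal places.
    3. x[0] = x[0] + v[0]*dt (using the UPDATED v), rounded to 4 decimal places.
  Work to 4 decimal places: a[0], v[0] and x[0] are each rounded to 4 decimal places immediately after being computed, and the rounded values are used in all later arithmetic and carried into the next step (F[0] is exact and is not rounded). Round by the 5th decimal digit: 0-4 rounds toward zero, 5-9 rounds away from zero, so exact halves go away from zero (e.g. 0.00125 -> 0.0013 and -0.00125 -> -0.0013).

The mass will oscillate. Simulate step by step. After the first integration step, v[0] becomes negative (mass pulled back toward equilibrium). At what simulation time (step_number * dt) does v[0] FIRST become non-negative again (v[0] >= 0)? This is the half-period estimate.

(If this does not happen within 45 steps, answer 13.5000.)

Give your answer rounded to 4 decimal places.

Answer: 4.2000

Derivation:
Step 0: x=[9.3000] v=[0.0000]
Step 1: x=[9.2659] v=[-0.1137]
Step 2: x=[9.1996] v=[-0.2209]
Step 3: x=[9.1049] v=[-0.3156]
Step 4: x=[8.9872] v=[-0.3923]
Step 5: x=[8.8532] v=[-0.4467]
Step 6: x=[8.7105] v=[-0.4757]
Step 7: x=[8.5672] v=[-0.4777]
Step 8: x=[8.4315] v=[-0.4525]
Step 9: x=[8.3110] v=[-0.4016]
Step 10: x=[8.2126] v=[-0.3279]
Step 11: x=[8.1419] v=[-0.2356]
Step 12: x=[8.1029] v=[-0.1299]
Step 13: x=[8.0979] v=[-0.0168]
Step 14: x=[8.1271] v=[0.0973]
First v>=0 after going negative at step 14, time=4.2000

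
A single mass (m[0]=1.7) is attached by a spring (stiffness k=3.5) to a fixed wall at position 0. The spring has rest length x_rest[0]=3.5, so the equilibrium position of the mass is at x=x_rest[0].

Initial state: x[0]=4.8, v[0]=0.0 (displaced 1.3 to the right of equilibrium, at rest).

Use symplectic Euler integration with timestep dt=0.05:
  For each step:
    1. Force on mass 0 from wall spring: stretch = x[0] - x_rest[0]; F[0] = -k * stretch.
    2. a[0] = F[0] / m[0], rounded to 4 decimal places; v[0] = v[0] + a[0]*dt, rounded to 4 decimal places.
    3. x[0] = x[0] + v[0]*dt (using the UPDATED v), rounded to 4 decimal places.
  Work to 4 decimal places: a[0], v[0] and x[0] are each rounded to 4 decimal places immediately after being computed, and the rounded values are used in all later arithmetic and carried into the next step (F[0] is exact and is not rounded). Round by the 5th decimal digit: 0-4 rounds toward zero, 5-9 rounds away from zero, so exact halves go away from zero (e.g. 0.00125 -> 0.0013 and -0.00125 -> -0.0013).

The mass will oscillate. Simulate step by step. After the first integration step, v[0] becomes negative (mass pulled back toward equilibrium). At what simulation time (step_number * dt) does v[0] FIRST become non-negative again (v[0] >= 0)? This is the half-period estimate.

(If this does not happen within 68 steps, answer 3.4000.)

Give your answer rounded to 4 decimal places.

Answer: 2.2000

Derivation:
Step 0: x=[4.8000] v=[0.0000]
Step 1: x=[4.7933] v=[-0.1338]
Step 2: x=[4.7800] v=[-0.2669]
Step 3: x=[4.7601] v=[-0.3987]
Step 4: x=[4.7337] v=[-0.5284]
Step 5: x=[4.7009] v=[-0.6554]
Step 6: x=[4.6620] v=[-0.7790]
Step 7: x=[4.6171] v=[-0.8986]
Step 8: x=[4.5664] v=[-1.0136]
Step 9: x=[4.5102] v=[-1.1234]
Step 10: x=[4.4488] v=[-1.2274]
Step 11: x=[4.3825] v=[-1.3251]
Step 12: x=[4.3117] v=[-1.4159]
Step 13: x=[4.2367] v=[-1.4995]
Step 14: x=[4.1579] v=[-1.5753]
Step 15: x=[4.0758] v=[-1.6430]
Step 16: x=[3.9907] v=[-1.7023]
Step 17: x=[3.9031] v=[-1.7528]
Step 18: x=[3.8134] v=[-1.7943]
Step 19: x=[3.7221] v=[-1.8266]
Step 20: x=[3.6296] v=[-1.8495]
Step 21: x=[3.5365] v=[-1.8628]
Step 22: x=[3.4432] v=[-1.8666]
Step 23: x=[3.3502] v=[-1.8608]
Step 24: x=[3.2579] v=[-1.8454]
Step 25: x=[3.1669] v=[-1.8205]
Step 26: x=[3.0776] v=[-1.7862]
Step 27: x=[2.9905] v=[-1.7427]
Step 28: x=[2.9060] v=[-1.6903]
Step 29: x=[2.8245] v=[-1.6292]
Step 30: x=[2.7465] v=[-1.5597]
Step 31: x=[2.6724] v=[-1.4821]
Step 32: x=[2.6026] v=[-1.3969]
Step 33: x=[2.5374] v=[-1.3045]
Step 34: x=[2.4771] v=[-1.2054]
Step 35: x=[2.4221] v=[-1.1001]
Step 36: x=[2.3726] v=[-0.9891]
Step 37: x=[2.3290] v=[-0.8730]
Step 38: x=[2.2914] v=[-0.7525]
Step 39: x=[2.2600] v=[-0.6281]
Step 40: x=[2.2350] v=[-0.5005]
Step 41: x=[2.2165] v=[-0.3703]
Step 42: x=[2.2046] v=[-0.2382]
Step 43: x=[2.1994] v=[-0.1049]
Step 44: x=[2.2009] v=[0.0290]
First v>=0 after going negative at step 44, time=2.2000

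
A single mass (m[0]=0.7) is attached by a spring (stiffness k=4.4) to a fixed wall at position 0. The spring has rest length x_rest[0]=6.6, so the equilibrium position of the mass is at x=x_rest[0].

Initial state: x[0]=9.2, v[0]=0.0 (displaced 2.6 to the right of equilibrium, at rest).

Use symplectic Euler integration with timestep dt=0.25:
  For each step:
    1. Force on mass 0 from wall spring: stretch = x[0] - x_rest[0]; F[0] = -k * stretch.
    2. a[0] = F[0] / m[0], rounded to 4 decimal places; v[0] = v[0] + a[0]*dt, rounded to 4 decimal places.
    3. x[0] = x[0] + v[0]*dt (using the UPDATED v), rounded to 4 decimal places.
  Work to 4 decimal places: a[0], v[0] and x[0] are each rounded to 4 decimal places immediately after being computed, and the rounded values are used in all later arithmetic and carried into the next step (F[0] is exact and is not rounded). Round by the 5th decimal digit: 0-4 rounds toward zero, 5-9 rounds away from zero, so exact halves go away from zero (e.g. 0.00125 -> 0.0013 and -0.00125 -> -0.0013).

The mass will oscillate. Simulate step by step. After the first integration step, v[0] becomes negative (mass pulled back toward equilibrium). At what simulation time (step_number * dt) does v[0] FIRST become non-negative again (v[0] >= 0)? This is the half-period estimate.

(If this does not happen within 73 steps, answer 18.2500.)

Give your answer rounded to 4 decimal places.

Answer: 1.2500

Derivation:
Step 0: x=[9.2000] v=[0.0000]
Step 1: x=[8.1786] v=[-4.0857]
Step 2: x=[6.5370] v=[-6.5664]
Step 3: x=[4.9202] v=[-6.4674]
Step 4: x=[3.9633] v=[-3.8277]
Step 5: x=[4.0422] v=[0.3157]
First v>=0 after going negative at step 5, time=1.2500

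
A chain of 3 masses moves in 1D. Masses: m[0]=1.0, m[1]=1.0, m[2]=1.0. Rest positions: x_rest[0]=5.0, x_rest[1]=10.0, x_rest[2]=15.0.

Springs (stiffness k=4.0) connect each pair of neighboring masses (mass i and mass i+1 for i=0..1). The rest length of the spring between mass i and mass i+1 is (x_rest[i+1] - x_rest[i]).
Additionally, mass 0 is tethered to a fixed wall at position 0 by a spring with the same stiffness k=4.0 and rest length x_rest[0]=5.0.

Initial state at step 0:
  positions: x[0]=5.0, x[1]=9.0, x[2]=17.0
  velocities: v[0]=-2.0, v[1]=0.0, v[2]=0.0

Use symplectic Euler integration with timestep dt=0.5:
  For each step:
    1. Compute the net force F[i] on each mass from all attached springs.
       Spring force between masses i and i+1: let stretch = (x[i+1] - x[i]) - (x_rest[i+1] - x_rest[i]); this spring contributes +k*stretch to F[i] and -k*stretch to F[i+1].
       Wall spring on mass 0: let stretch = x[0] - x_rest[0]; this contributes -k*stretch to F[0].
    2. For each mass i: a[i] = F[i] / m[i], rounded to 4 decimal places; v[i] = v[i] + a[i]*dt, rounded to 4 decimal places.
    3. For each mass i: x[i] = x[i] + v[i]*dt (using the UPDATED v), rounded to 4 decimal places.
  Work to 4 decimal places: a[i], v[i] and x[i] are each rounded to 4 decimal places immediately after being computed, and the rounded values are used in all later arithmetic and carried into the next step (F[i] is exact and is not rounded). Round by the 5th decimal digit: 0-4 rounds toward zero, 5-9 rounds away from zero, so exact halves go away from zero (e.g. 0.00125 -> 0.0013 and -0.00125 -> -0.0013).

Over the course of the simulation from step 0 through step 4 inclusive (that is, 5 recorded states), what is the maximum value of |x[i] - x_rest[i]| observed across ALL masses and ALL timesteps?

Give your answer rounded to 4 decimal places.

Step 0: x=[5.0000 9.0000 17.0000] v=[-2.0000 0.0000 0.0000]
Step 1: x=[3.0000 13.0000 14.0000] v=[-4.0000 8.0000 -6.0000]
Step 2: x=[8.0000 8.0000 15.0000] v=[10.0000 -10.0000 2.0000]
Step 3: x=[5.0000 10.0000 14.0000] v=[-6.0000 4.0000 -2.0000]
Step 4: x=[2.0000 11.0000 14.0000] v=[-6.0000 2.0000 0.0000]
Max displacement = 3.0000

Answer: 3.0000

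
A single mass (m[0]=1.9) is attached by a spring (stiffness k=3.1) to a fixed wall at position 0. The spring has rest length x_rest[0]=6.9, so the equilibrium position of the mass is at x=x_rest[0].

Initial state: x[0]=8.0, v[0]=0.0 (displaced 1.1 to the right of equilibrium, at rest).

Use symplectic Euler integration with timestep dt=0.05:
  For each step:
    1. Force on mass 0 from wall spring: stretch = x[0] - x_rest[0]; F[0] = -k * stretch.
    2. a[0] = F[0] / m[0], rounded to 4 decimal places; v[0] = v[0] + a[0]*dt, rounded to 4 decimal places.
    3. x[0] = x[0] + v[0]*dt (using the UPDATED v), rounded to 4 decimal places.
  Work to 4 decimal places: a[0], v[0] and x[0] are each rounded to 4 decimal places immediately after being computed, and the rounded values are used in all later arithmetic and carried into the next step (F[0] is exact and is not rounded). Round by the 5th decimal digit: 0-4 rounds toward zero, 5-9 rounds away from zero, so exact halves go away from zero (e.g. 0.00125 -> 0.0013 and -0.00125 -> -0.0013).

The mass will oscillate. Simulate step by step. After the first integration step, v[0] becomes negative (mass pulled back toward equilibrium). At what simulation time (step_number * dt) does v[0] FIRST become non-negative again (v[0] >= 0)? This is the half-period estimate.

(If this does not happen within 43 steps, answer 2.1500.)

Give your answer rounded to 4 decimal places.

Step 0: x=[8.0000] v=[0.0000]
Step 1: x=[7.9955] v=[-0.0897]
Step 2: x=[7.9865] v=[-0.1791]
Step 3: x=[7.9731] v=[-0.2677]
Step 4: x=[7.9553] v=[-0.3552]
Step 5: x=[7.9332] v=[-0.4413]
Step 6: x=[7.9069] v=[-0.5256]
Step 7: x=[7.8765] v=[-0.6077]
Step 8: x=[7.8421] v=[-0.6874]
Step 9: x=[7.8039] v=[-0.7643]
Step 10: x=[7.7620] v=[-0.8380]
Step 11: x=[7.7166] v=[-0.9083]
Step 12: x=[7.6679] v=[-0.9749]
Step 13: x=[7.6160] v=[-1.0375]
Step 14: x=[7.5612] v=[-1.0959]
Step 15: x=[7.5037] v=[-1.1498]
Step 16: x=[7.4437] v=[-1.1991]
Step 17: x=[7.3815] v=[-1.2435]
Step 18: x=[7.3174] v=[-1.2828]
Step 19: x=[7.2516] v=[-1.3169]
Step 20: x=[7.1843] v=[-1.3456]
Step 21: x=[7.1159] v=[-1.3688]
Step 22: x=[7.0466] v=[-1.3864]
Step 23: x=[6.9767] v=[-1.3984]
Step 24: x=[6.9065] v=[-1.4047]
Step 25: x=[6.8362] v=[-1.4052]
Step 26: x=[6.7662] v=[-1.4000]
Step 27: x=[6.6967] v=[-1.3891]
Step 28: x=[6.6281] v=[-1.3725]
Step 29: x=[6.5606] v=[-1.3503]
Step 30: x=[6.4945] v=[-1.3226]
Step 31: x=[6.4300] v=[-1.2895]
Step 32: x=[6.3674] v=[-1.2512]
Step 33: x=[6.3070] v=[-1.2078]
Step 34: x=[6.2490] v=[-1.1594]
Step 35: x=[6.1937] v=[-1.1063]
Step 36: x=[6.1413] v=[-1.0487]
Step 37: x=[6.0920] v=[-0.9868]
Step 38: x=[6.0460] v=[-0.9209]
Step 39: x=[6.0034] v=[-0.8512]
Step 40: x=[5.9645] v=[-0.7781]
Step 41: x=[5.9294] v=[-0.7018]
Step 42: x=[5.8983] v=[-0.6226]
Step 43: x=[5.8713] v=[-0.5409]
v[0] did not become non-negative within 43 steps; using fallback time=2.1500

Answer: 2.1500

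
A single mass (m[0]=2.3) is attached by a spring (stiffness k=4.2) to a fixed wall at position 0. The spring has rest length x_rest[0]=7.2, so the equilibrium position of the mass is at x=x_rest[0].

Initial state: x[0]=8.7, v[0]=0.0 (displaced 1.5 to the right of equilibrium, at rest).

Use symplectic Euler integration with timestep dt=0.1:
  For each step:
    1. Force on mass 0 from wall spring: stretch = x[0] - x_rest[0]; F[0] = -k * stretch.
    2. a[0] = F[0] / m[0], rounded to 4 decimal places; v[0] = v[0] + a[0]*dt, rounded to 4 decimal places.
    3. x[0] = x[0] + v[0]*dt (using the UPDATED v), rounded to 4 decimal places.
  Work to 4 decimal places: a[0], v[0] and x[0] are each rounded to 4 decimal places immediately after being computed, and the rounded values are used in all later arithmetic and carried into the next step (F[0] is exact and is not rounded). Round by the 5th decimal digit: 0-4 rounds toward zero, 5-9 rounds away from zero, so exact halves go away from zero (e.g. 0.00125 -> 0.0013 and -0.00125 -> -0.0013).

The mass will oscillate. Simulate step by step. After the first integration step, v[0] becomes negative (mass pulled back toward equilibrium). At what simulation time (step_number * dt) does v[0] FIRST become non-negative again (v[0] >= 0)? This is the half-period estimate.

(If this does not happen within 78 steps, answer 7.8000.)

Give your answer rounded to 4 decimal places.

Step 0: x=[8.7000] v=[0.0000]
Step 1: x=[8.6726] v=[-0.2739]
Step 2: x=[8.6183] v=[-0.5428]
Step 3: x=[8.5381] v=[-0.8018]
Step 4: x=[8.4335] v=[-1.0462]
Step 5: x=[8.3064] v=[-1.2715]
Step 6: x=[8.1591] v=[-1.4735]
Step 7: x=[7.9942] v=[-1.6486]
Step 8: x=[7.8148] v=[-1.7936]
Step 9: x=[7.6242] v=[-1.9059]
Step 10: x=[7.4259] v=[-1.9834]
Step 11: x=[7.2234] v=[-2.0247]
Step 12: x=[7.0205] v=[-2.0290]
Step 13: x=[6.8209] v=[-1.9962]
Step 14: x=[6.6282] v=[-1.9270]
Step 15: x=[6.4459] v=[-1.8226]
Step 16: x=[6.2774] v=[-1.6849]
Step 17: x=[6.1258] v=[-1.5164]
Step 18: x=[5.9938] v=[-1.3202]
Step 19: x=[5.8838] v=[-1.0999]
Step 20: x=[5.7978] v=[-0.8596]
Step 21: x=[5.7374] v=[-0.6036]
Step 22: x=[5.7038] v=[-0.3365]
Step 23: x=[5.6975] v=[-0.0633]
Step 24: x=[5.7186] v=[0.2111]
First v>=0 after going negative at step 24, time=2.4000

Answer: 2.4000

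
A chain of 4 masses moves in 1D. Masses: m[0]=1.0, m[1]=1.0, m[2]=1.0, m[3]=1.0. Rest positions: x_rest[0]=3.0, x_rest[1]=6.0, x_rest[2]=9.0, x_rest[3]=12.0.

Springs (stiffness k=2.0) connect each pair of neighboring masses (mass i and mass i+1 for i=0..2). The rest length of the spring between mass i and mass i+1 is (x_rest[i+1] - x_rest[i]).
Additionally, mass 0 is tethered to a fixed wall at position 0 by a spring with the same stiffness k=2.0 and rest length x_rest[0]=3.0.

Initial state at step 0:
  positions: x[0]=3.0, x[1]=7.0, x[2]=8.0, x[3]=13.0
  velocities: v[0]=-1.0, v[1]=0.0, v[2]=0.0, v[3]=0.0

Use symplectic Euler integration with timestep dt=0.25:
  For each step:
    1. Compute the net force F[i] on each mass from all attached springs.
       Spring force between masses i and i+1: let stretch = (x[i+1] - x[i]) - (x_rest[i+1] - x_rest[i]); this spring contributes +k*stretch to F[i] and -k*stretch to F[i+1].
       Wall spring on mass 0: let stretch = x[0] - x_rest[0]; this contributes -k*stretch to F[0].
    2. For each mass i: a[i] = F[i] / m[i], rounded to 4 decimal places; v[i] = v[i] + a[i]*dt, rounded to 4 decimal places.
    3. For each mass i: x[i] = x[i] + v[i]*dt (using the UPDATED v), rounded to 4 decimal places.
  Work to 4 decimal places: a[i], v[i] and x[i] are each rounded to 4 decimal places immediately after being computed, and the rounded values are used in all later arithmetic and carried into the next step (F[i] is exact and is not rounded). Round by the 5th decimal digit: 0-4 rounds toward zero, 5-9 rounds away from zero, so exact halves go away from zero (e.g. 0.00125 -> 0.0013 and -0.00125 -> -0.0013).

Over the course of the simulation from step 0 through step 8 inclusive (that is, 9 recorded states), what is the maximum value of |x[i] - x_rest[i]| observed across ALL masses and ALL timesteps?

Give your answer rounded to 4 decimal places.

Answer: 1.4852

Derivation:
Step 0: x=[3.0000 7.0000 8.0000 13.0000] v=[-1.0000 0.0000 0.0000 0.0000]
Step 1: x=[2.8750 6.6250 8.5000 12.7500] v=[-0.5000 -1.5000 2.0000 -1.0000]
Step 2: x=[2.8594 6.0156 9.2969 12.3438] v=[-0.0625 -2.4375 3.1875 -1.6250]
Step 3: x=[2.8809 5.4219 10.0645 11.9317] v=[0.0859 -2.3750 3.0703 -1.6485]
Step 4: x=[2.8599 5.0909 10.4852 11.6612] v=[-0.0841 -1.3242 1.6826 -1.0821]
Step 5: x=[2.7603 5.1553 10.3786 11.6187] v=[-0.3986 0.2575 -0.4266 -0.1701]
Step 6: x=[2.6150 5.5732 9.7741 11.7962] v=[-0.5813 1.6717 -2.4182 0.7099]
Step 7: x=[2.5126 6.1465 8.8972 12.0959] v=[-0.4097 2.2931 -3.5076 1.1989]
Step 8: x=[2.5504 6.6094 8.0763 12.3708] v=[0.1510 1.8515 -3.2836 1.0996]
Max displacement = 1.4852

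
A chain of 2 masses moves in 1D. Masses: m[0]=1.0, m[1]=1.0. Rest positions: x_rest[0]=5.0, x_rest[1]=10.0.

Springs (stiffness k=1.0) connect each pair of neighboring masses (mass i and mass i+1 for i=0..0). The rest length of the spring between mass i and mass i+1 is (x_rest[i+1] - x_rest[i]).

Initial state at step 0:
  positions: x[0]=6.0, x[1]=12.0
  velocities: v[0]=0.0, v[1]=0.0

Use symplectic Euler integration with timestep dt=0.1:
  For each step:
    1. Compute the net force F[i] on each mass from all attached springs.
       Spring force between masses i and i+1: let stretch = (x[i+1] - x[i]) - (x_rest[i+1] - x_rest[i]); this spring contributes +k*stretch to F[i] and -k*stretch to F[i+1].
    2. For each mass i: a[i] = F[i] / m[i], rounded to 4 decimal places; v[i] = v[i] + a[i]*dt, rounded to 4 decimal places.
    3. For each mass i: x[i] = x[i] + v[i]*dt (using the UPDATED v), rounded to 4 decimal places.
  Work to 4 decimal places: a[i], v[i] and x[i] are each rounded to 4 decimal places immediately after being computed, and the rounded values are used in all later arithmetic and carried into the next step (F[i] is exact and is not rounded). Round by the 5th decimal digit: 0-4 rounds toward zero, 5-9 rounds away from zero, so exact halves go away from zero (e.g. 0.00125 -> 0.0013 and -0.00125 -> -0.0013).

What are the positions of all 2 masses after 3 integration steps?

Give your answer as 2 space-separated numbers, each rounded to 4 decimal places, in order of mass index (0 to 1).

Step 0: x=[6.0000 12.0000] v=[0.0000 0.0000]
Step 1: x=[6.0100 11.9900] v=[0.1000 -0.1000]
Step 2: x=[6.0298 11.9702] v=[0.1980 -0.1980]
Step 3: x=[6.0590 11.9410] v=[0.2920 -0.2920]

Answer: 6.0590 11.9410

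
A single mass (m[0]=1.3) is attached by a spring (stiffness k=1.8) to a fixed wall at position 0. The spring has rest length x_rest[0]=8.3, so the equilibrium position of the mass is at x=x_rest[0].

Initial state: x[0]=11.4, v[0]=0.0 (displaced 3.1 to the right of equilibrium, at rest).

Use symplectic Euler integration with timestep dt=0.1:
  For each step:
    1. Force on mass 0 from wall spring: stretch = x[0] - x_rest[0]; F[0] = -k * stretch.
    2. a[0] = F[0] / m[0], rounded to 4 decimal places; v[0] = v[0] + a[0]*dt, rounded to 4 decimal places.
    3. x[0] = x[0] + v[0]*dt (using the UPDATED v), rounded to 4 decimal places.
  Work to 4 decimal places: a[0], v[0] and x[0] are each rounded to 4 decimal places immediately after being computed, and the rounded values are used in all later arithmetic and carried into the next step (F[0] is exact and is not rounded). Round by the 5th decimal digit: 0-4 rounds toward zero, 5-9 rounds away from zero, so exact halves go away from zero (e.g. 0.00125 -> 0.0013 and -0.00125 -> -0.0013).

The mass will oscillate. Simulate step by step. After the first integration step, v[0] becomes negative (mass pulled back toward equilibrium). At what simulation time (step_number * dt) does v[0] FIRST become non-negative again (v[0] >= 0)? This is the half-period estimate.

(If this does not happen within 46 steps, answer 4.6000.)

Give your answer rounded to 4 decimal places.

Answer: 2.7000

Derivation:
Step 0: x=[11.4000] v=[0.0000]
Step 1: x=[11.3571] v=[-0.4292]
Step 2: x=[11.2719] v=[-0.8525]
Step 3: x=[11.1455] v=[-1.2640]
Step 4: x=[10.9797] v=[-1.6580]
Step 5: x=[10.7768] v=[-2.0290]
Step 6: x=[10.5396] v=[-2.3719]
Step 7: x=[10.2714] v=[-2.6820]
Step 8: x=[9.9759] v=[-2.9550]
Step 9: x=[9.6572] v=[-3.1871]
Step 10: x=[9.3197] v=[-3.3750]
Step 11: x=[8.9681] v=[-3.5162]
Step 12: x=[8.6072] v=[-3.6087]
Step 13: x=[8.2421] v=[-3.6512]
Step 14: x=[7.8778] v=[-3.6432]
Step 15: x=[7.5193] v=[-3.5847]
Step 16: x=[7.1716] v=[-3.4766]
Step 17: x=[6.8396] v=[-3.3204]
Step 18: x=[6.5278] v=[-3.1182]
Step 19: x=[6.2405] v=[-2.8728]
Step 20: x=[5.9817] v=[-2.5876]
Step 21: x=[5.7550] v=[-2.2666]
Step 22: x=[5.5636] v=[-1.9142]
Step 23: x=[5.4101] v=[-1.5353]
Step 24: x=[5.2966] v=[-1.1352]
Step 25: x=[5.2247] v=[-0.7193]
Step 26: x=[5.1954] v=[-0.2935]
Step 27: x=[5.2090] v=[0.1364]
First v>=0 after going negative at step 27, time=2.7000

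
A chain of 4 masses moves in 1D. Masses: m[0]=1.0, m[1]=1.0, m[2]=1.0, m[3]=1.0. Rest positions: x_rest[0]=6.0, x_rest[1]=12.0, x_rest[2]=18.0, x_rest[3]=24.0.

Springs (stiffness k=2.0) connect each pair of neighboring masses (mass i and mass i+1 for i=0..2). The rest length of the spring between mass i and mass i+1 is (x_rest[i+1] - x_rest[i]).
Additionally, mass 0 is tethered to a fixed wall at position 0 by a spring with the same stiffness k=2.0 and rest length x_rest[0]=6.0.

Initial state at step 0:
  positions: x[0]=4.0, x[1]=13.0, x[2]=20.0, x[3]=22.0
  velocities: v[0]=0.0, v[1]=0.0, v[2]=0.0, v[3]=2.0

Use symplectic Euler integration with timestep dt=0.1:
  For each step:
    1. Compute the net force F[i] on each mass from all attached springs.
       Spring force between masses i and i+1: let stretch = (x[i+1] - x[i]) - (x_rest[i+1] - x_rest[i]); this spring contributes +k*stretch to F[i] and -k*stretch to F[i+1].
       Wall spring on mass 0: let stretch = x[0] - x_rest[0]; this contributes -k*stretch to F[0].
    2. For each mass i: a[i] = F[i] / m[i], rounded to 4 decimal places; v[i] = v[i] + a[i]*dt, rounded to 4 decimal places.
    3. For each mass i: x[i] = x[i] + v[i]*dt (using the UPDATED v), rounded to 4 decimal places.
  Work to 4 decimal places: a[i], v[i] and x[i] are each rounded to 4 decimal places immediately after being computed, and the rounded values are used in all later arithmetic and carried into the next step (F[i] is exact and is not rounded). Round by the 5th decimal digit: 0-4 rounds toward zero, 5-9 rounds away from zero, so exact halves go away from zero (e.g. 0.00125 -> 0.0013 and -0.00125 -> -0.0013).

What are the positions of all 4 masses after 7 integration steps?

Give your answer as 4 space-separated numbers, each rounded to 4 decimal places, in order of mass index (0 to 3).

Answer: 6.2407 12.0777 17.9533 25.0156

Derivation:
Step 0: x=[4.0000 13.0000 20.0000 22.0000] v=[0.0000 0.0000 0.0000 2.0000]
Step 1: x=[4.1000 12.9600 19.9000 22.2800] v=[1.0000 -0.4000 -1.0000 2.8000]
Step 2: x=[4.2952 12.8816 19.7088 22.6324] v=[1.9520 -0.7840 -1.9120 3.5240]
Step 3: x=[4.5762 12.7680 19.4395 23.0463] v=[2.8102 -1.1358 -2.6927 4.1393]
Step 4: x=[4.9295 12.6240 19.1089 23.5081] v=[3.5333 -1.4399 -3.3056 4.6179]
Step 5: x=[5.3381 12.4558 18.7366 24.0019] v=[4.0863 -1.6818 -3.7227 4.9381]
Step 6: x=[5.7823 12.2709 18.3440 24.5104] v=[4.4422 -1.8492 -3.9258 5.0850]
Step 7: x=[6.2407 12.0777 17.9533 25.0156] v=[4.5835 -1.9323 -3.9071 5.0517]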